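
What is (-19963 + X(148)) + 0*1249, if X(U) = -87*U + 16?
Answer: -32823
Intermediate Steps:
X(U) = 16 - 87*U
(-19963 + X(148)) + 0*1249 = (-19963 + (16 - 87*148)) + 0*1249 = (-19963 + (16 - 12876)) + 0 = (-19963 - 12860) + 0 = -32823 + 0 = -32823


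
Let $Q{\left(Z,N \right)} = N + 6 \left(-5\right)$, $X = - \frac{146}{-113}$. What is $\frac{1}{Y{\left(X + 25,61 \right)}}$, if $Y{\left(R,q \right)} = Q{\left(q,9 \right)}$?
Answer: $- \frac{1}{21} \approx -0.047619$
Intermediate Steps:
$X = \frac{146}{113}$ ($X = \left(-146\right) \left(- \frac{1}{113}\right) = \frac{146}{113} \approx 1.292$)
$Q{\left(Z,N \right)} = -30 + N$ ($Q{\left(Z,N \right)} = N - 30 = -30 + N$)
$Y{\left(R,q \right)} = -21$ ($Y{\left(R,q \right)} = -30 + 9 = -21$)
$\frac{1}{Y{\left(X + 25,61 \right)}} = \frac{1}{-21} = - \frac{1}{21}$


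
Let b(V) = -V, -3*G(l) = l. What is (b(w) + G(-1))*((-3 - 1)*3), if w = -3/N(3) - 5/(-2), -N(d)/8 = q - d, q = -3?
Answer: 101/4 ≈ 25.250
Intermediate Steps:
G(l) = -l/3
N(d) = 24 + 8*d (N(d) = -8*(-3 - d) = 24 + 8*d)
w = 39/16 (w = -3/(24 + 8*3) - 5/(-2) = -3/(24 + 24) - 5*(-½) = -3/48 + 5/2 = -3*1/48 + 5/2 = -1/16 + 5/2 = 39/16 ≈ 2.4375)
(b(w) + G(-1))*((-3 - 1)*3) = (-1*39/16 - ⅓*(-1))*((-3 - 1)*3) = (-39/16 + ⅓)*(-4*3) = -101/48*(-12) = 101/4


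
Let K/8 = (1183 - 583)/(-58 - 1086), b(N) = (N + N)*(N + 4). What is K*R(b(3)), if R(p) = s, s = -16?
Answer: 9600/143 ≈ 67.133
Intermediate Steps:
b(N) = 2*N*(4 + N) (b(N) = (2*N)*(4 + N) = 2*N*(4 + N))
R(p) = -16
K = -600/143 (K = 8*((1183 - 583)/(-58 - 1086)) = 8*(600/(-1144)) = 8*(600*(-1/1144)) = 8*(-75/143) = -600/143 ≈ -4.1958)
K*R(b(3)) = -600/143*(-16) = 9600/143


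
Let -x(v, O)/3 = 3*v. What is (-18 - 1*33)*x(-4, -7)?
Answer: -1836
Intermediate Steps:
x(v, O) = -9*v
(-18 - 1*33)*x(-4, -7) = (-18 - 1*33)*(-9*(-4)) = (-18 - 33)*36 = -51*36 = -1836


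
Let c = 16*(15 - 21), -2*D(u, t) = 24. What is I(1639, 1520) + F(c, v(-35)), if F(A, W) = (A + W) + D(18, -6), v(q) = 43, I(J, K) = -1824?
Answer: -1889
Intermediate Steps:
D(u, t) = -12 (D(u, t) = -½*24 = -12)
c = -96 (c = 16*(-6) = -96)
F(A, W) = -12 + A + W (F(A, W) = (A + W) - 12 = -12 + A + W)
I(1639, 1520) + F(c, v(-35)) = -1824 + (-12 - 96 + 43) = -1824 - 65 = -1889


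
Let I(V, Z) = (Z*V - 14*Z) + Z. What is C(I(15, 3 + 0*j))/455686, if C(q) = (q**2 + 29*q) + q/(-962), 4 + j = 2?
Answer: 101007/219184966 ≈ 0.00046083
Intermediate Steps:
j = -2 (j = -4 + 2 = -2)
I(V, Z) = -13*Z + V*Z (I(V, Z) = (V*Z - 14*Z) + Z = (-14*Z + V*Z) + Z = -13*Z + V*Z)
C(q) = q**2 + 27897*q/962 (C(q) = (q**2 + 29*q) + q*(-1/962) = (q**2 + 29*q) - q/962 = q**2 + 27897*q/962)
C(I(15, 3 + 0*j))/455686 = (((3 + 0*(-2))*(-13 + 15))*(27897 + 962*((3 + 0*(-2))*(-13 + 15)))/962)/455686 = (((3 + 0)*2)*(27897 + 962*((3 + 0)*2))/962)*(1/455686) = ((3*2)*(27897 + 962*(3*2))/962)*(1/455686) = ((1/962)*6*(27897 + 962*6))*(1/455686) = ((1/962)*6*(27897 + 5772))*(1/455686) = ((1/962)*6*33669)*(1/455686) = (101007/481)*(1/455686) = 101007/219184966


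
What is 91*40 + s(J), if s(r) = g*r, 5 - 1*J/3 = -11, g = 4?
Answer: 3832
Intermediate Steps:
J = 48 (J = 15 - 3*(-11) = 15 + 33 = 48)
s(r) = 4*r
91*40 + s(J) = 91*40 + 4*48 = 3640 + 192 = 3832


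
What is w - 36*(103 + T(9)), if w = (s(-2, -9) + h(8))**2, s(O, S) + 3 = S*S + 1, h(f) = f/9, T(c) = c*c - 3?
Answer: -10835/81 ≈ -133.77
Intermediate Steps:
T(c) = -3 + c**2 (T(c) = c**2 - 3 = -3 + c**2)
h(f) = f/9 (h(f) = f*(1/9) = f/9)
s(O, S) = -2 + S**2 (s(O, S) = -3 + (S*S + 1) = -3 + (S**2 + 1) = -3 + (1 + S**2) = -2 + S**2)
w = 516961/81 (w = ((-2 + (-9)**2) + (1/9)*8)**2 = ((-2 + 81) + 8/9)**2 = (79 + 8/9)**2 = (719/9)**2 = 516961/81 ≈ 6382.2)
w - 36*(103 + T(9)) = 516961/81 - 36*(103 + (-3 + 9**2)) = 516961/81 - 36*(103 + (-3 + 81)) = 516961/81 - 36*(103 + 78) = 516961/81 - 36*181 = 516961/81 - 1*6516 = 516961/81 - 6516 = -10835/81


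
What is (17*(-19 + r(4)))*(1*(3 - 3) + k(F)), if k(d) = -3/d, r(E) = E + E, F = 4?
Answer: 561/4 ≈ 140.25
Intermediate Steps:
r(E) = 2*E
(17*(-19 + r(4)))*(1*(3 - 3) + k(F)) = (17*(-19 + 2*4))*(1*(3 - 3) - 3/4) = (17*(-19 + 8))*(1*0 - 3*¼) = (17*(-11))*(0 - ¾) = -187*(-¾) = 561/4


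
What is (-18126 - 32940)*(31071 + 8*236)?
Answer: -1683084294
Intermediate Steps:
(-18126 - 32940)*(31071 + 8*236) = -51066*(31071 + 1888) = -51066*32959 = -1683084294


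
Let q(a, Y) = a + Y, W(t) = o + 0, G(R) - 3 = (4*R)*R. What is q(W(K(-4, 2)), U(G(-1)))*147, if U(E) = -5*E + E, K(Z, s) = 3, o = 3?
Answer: -3675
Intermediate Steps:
G(R) = 3 + 4*R² (G(R) = 3 + (4*R)*R = 3 + 4*R²)
U(E) = -4*E
W(t) = 3 (W(t) = 3 + 0 = 3)
q(a, Y) = Y + a
q(W(K(-4, 2)), U(G(-1)))*147 = (-4*(3 + 4*(-1)²) + 3)*147 = (-4*(3 + 4*1) + 3)*147 = (-4*(3 + 4) + 3)*147 = (-4*7 + 3)*147 = (-28 + 3)*147 = -25*147 = -3675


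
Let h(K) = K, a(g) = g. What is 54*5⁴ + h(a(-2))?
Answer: 33748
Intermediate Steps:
54*5⁴ + h(a(-2)) = 54*5⁴ - 2 = 54*625 - 2 = 33750 - 2 = 33748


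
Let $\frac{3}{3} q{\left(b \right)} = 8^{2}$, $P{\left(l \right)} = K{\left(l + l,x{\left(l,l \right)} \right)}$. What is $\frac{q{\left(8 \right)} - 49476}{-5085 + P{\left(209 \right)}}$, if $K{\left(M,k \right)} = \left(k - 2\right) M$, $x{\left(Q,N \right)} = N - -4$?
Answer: $- \frac{49412}{83113} \approx -0.59452$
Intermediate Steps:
$x{\left(Q,N \right)} = 4 + N$ ($x{\left(Q,N \right)} = N + 4 = 4 + N$)
$K{\left(M,k \right)} = M \left(-2 + k\right)$ ($K{\left(M,k \right)} = \left(-2 + k\right) M = M \left(-2 + k\right)$)
$P{\left(l \right)} = 2 l \left(2 + l\right)$ ($P{\left(l \right)} = \left(l + l\right) \left(-2 + \left(4 + l\right)\right) = 2 l \left(2 + l\right)$)
$q{\left(b \right)} = 64$ ($q{\left(b \right)} = 8^{2} = 64$)
$\frac{q{\left(8 \right)} - 49476}{-5085 + P{\left(209 \right)}} = \frac{64 - 49476}{-5085 + 2 \cdot 209 \left(2 + 209\right)} = - \frac{49412}{-5085 + 2 \cdot 209 \cdot 211} = - \frac{49412}{-5085 + 88198} = - \frac{49412}{83113}$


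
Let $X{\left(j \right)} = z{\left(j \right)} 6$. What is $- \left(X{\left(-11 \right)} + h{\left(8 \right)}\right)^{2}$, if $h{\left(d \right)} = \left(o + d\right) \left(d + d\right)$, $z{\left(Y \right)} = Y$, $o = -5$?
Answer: $-324$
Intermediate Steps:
$X{\left(j \right)} = 6 j$ ($X{\left(j \right)} = j 6 = 6 j$)
$h{\left(d \right)} = 2 d \left(-5 + d\right)$ ($h{\left(d \right)} = \left(-5 + d\right) \left(d + d\right) = \left(-5 + d\right) 2 d = 2 d \left(-5 + d\right)$)
$- \left(X{\left(-11 \right)} + h{\left(8 \right)}\right)^{2} = - \left(6 \left(-11\right) + 2 \cdot 8 \left(-5 + 8\right)\right)^{2} = - \left(-66 + 2 \cdot 8 \cdot 3\right)^{2} = - \left(-66 + 48\right)^{2} = - \left(-18\right)^{2} = \left(-1\right) 324 = -324$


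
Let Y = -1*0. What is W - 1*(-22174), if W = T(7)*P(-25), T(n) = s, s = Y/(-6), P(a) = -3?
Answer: 22174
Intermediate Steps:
Y = 0
s = 0 (s = 0/(-6) = 0*(-⅙) = 0)
T(n) = 0
W = 0 (W = 0*(-3) = 0)
W - 1*(-22174) = 0 - 1*(-22174) = 0 + 22174 = 22174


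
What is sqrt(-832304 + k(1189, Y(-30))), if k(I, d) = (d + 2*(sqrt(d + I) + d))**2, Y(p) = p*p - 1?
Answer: sqrt(6449857 + 64728*sqrt(58)) ≈ 2634.9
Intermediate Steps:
Y(p) = -1 + p**2 (Y(p) = p**2 - 1 = -1 + p**2)
k(I, d) = (2*sqrt(I + d) + 3*d)**2 (k(I, d) = (d + 2*(sqrt(I + d) + d))**2 = (d + 2*(d + sqrt(I + d)))**2 = (d + (2*d + 2*sqrt(I + d)))**2 = (2*sqrt(I + d) + 3*d)**2)
sqrt(-832304 + k(1189, Y(-30))) = sqrt(-832304 + (2*sqrt(1189 + (-1 + (-30)**2)) + 3*(-1 + (-30)**2))**2) = sqrt(-832304 + (2*sqrt(1189 + (-1 + 900)) + 3*(-1 + 900))**2) = sqrt(-832304 + (2*sqrt(1189 + 899) + 3*899)**2) = sqrt(-832304 + (2*sqrt(2088) + 2697)**2) = sqrt(-832304 + (2*(6*sqrt(58)) + 2697)**2) = sqrt(-832304 + (12*sqrt(58) + 2697)**2) = sqrt(-832304 + (2697 + 12*sqrt(58))**2)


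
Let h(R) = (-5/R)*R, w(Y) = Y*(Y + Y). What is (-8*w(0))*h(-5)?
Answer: 0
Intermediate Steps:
w(Y) = 2*Y**2 (w(Y) = Y*(2*Y) = 2*Y**2)
h(R) = -5
(-8*w(0))*h(-5) = -16*0**2*(-5) = -16*0*(-5) = -8*0*(-5) = 0*(-5) = 0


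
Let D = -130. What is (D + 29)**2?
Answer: 10201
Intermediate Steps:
(D + 29)**2 = (-130 + 29)**2 = (-101)**2 = 10201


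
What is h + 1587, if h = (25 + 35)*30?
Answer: 3387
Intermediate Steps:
h = 1800 (h = 60*30 = 1800)
h + 1587 = 1800 + 1587 = 3387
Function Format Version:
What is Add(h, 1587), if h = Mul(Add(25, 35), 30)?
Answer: 3387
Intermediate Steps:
h = 1800 (h = Mul(60, 30) = 1800)
Add(h, 1587) = Add(1800, 1587) = 3387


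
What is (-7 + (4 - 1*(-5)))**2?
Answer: 4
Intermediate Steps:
(-7 + (4 - 1*(-5)))**2 = (-7 + (4 + 5))**2 = (-7 + 9)**2 = 2**2 = 4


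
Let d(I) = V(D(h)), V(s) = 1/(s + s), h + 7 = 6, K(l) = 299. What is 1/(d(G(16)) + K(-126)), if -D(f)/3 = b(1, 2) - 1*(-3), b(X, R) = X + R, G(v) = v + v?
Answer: 36/10763 ≈ 0.0033448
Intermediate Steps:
G(v) = 2*v
b(X, R) = R + X
h = -1 (h = -7 + 6 = -1)
D(f) = -18 (D(f) = -3*((2 + 1) - 1*(-3)) = -3*(3 + 3) = -3*6 = -18)
V(s) = 1/(2*s)
d(I) = -1/36 (d(I) = (½)/(-18) = (½)*(-1/18) = -1/36)
1/(d(G(16)) + K(-126)) = 1/(-1/36 + 299) = 1/(10763/36) = 36/10763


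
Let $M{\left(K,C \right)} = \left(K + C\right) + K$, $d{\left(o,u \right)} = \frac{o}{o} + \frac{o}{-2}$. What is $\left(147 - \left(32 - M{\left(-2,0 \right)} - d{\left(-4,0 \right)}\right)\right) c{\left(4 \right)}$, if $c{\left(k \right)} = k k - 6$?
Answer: $1140$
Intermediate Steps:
$c{\left(k \right)} = -6 + k^{2}$ ($c{\left(k \right)} = k^{2} - 6 = -6 + k^{2}$)
$d{\left(o,u \right)} = 1 - \frac{o}{2}$ ($d{\left(o,u \right)} = 1 + o \left(- \frac{1}{2}\right) = 1 - \frac{o}{2}$)
$M{\left(K,C \right)} = C + 2 K$ ($M{\left(K,C \right)} = \left(C + K\right) + K = C + 2 K$)
$\left(147 - \left(32 - M{\left(-2,0 \right)} - d{\left(-4,0 \right)}\right)\right) c{\left(4 \right)} = \left(147 + \left(\left(\left(0 + 2 \left(-2\right)\right) + \left(1 - -2\right)\right) - 32\right)\right) \left(-6 + 4^{2}\right) = \left(147 + \left(\left(\left(0 - 4\right) + \left(1 + 2\right)\right) - 32\right)\right) \left(-6 + 16\right) = \left(147 + \left(\left(-4 + 3\right) - 32\right)\right) 10 = \left(147 - 33\right) 10 = 114 \cdot 10 = 1140$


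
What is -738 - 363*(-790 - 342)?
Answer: 410178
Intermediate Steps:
-738 - 363*(-790 - 342) = -738 - 363*(-1132) = -738 + 410916 = 410178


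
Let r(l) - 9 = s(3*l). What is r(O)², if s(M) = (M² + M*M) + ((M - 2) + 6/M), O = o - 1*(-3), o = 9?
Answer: 249987721/36 ≈ 6.9441e+6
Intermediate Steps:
O = 12 (O = 9 - 1*(-3) = 9 + 3 = 12)
s(M) = -2 + M + 2*M² + 6/M (s(M) = (M² + M²) + ((-2 + M) + 6/M) = 2*M² + (-2 + M + 6/M) = -2 + M + 2*M² + 6/M)
r(l) = 7 + 2/l + 3*l + 18*l² (r(l) = 9 + (-2 + 3*l + 2*(3*l)² + 6/((3*l))) = 9 + (-2 + 3*l + 2*(9*l²) + 6*(1/(3*l))) = 9 + (-2 + 3*l + 18*l² + 2/l) = 9 + (-2 + 2/l + 3*l + 18*l²) = 7 + 2/l + 3*l + 18*l²)
r(O)² = (7 + 2/12 + 3*12 + 18*12²)² = (7 + 2*(1/12) + 36 + 18*144)² = (7 + ⅙ + 36 + 2592)² = (15811/6)² = 249987721/36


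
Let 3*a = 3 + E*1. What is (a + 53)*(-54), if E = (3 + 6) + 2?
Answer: -3114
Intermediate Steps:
E = 11 (E = 9 + 2 = 11)
a = 14/3 (a = (3 + 11*1)/3 = (3 + 11)/3 = (⅓)*14 = 14/3 ≈ 4.6667)
(a + 53)*(-54) = (14/3 + 53)*(-54) = (173/3)*(-54) = -3114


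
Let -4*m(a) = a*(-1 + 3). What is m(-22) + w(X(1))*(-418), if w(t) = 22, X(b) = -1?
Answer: -9185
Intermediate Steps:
m(a) = -a/2 (m(a) = -a*(-1 + 3)/4 = -a*2/4 = -a/2)
m(-22) + w(X(1))*(-418) = -½*(-22) + 22*(-418) = 11 - 9196 = -9185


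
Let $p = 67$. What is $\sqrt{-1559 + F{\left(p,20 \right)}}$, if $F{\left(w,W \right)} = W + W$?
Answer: $7 i \sqrt{31} \approx 38.974 i$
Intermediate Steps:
$F{\left(w,W \right)} = 2 W$
$\sqrt{-1559 + F{\left(p,20 \right)}} = \sqrt{-1559 + 2 \cdot 20} = \sqrt{-1559 + 40} = \sqrt{-1519} = 7 i \sqrt{31}$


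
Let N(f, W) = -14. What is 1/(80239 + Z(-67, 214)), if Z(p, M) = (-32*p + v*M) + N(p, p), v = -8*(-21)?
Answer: 1/118321 ≈ 8.4516e-6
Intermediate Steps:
v = 168
Z(p, M) = -14 - 32*p + 168*M (Z(p, M) = (-32*p + 168*M) - 14 = -14 - 32*p + 168*M)
1/(80239 + Z(-67, 214)) = 1/(80239 + (-14 - 32*(-67) + 168*214)) = 1/(80239 + (-14 + 2144 + 35952)) = 1/(80239 + 38082) = 1/118321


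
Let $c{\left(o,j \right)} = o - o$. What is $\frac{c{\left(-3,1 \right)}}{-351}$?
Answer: $0$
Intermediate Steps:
$c{\left(o,j \right)} = 0$
$\frac{c{\left(-3,1 \right)}}{-351} = \frac{1}{-351} \cdot 0 = \left(- \frac{1}{351}\right) 0 = 0$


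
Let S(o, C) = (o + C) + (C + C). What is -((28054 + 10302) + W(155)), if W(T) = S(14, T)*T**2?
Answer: -11546331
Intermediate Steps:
S(o, C) = o + 3*C (S(o, C) = (C + o) + 2*C = o + 3*C)
W(T) = T**2*(14 + 3*T) (W(T) = (14 + 3*T)*T**2 = T**2*(14 + 3*T))
-((28054 + 10302) + W(155)) = -((28054 + 10302) + 155**2*(14 + 3*155)) = -(38356 + 24025*(14 + 465)) = -(38356 + 24025*479) = -(38356 + 11507975) = -1*11546331 = -11546331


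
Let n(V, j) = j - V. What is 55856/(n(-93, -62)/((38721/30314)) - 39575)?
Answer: -2162800176/1531443841 ≈ -1.4123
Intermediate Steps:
55856/(n(-93, -62)/((38721/30314)) - 39575) = 55856/((-62 - 1*(-93))/((38721/30314)) - 39575) = 55856/((-62 + 93)/((38721*(1/30314))) - 39575) = 55856/(31/(38721/30314) - 39575) = 55856/(31*(30314/38721) - 39575) = 55856/(939734/38721 - 39575) = 55856/(-1531443841/38721) = 55856*(-38721/1531443841) = -2162800176/1531443841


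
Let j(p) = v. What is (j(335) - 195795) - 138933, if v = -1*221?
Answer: -334949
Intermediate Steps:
v = -221
j(p) = -221
(j(335) - 195795) - 138933 = (-221 - 195795) - 138933 = -196016 - 138933 = -334949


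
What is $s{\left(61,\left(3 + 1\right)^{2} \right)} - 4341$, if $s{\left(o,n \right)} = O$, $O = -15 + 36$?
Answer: $-4320$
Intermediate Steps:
$O = 21$
$s{\left(o,n \right)} = 21$
$s{\left(61,\left(3 + 1\right)^{2} \right)} - 4341 = 21 - 4341 = -4320$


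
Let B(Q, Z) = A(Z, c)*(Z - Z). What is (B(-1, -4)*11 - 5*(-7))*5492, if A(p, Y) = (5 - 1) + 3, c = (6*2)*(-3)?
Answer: 192220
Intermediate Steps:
c = -36 (c = 12*(-3) = -36)
A(p, Y) = 7 (A(p, Y) = 4 + 3 = 7)
B(Q, Z) = 0 (B(Q, Z) = 7*(Z - Z) = 7*0 = 0)
(B(-1, -4)*11 - 5*(-7))*5492 = (0*11 - 5*(-7))*5492 = (0 + 35)*5492 = 35*5492 = 192220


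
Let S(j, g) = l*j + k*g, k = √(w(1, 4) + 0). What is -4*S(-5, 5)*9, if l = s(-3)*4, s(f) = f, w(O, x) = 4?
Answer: -2520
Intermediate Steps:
l = -12 (l = -3*4 = -12)
k = 2 (k = √(4 + 0) = √4 = 2)
S(j, g) = -12*j + 2*g
-4*S(-5, 5)*9 = -4*(-12*(-5) + 2*5)*9 = -4*(60 + 10)*9 = -4*70*9 = -280*9 = -2520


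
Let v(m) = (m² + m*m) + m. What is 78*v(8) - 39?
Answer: 10569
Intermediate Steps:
v(m) = m + 2*m² (v(m) = (m² + m²) + m = 2*m² + m = m + 2*m²)
78*v(8) - 39 = 78*(8*(1 + 2*8)) - 39 = 78*(8*(1 + 16)) - 39 = 78*(8*17) - 39 = 78*136 - 39 = 10608 - 39 = 10569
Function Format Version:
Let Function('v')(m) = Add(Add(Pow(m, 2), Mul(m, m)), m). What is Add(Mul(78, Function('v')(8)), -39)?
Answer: 10569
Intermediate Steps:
Function('v')(m) = Add(m, Mul(2, Pow(m, 2))) (Function('v')(m) = Add(Add(Pow(m, 2), Pow(m, 2)), m) = Add(Mul(2, Pow(m, 2)), m) = Add(m, Mul(2, Pow(m, 2))))
Add(Mul(78, Function('v')(8)), -39) = Add(Mul(78, Mul(8, Add(1, Mul(2, 8)))), -39) = Add(Mul(78, Mul(8, Add(1, 16))), -39) = Add(Mul(78, Mul(8, 17)), -39) = Add(Mul(78, 136), -39) = Add(10608, -39) = 10569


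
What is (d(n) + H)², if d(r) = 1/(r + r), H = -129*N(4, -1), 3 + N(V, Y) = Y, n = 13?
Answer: 180015889/676 ≈ 2.6630e+5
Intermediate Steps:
N(V, Y) = -3 + Y
H = 516 (H = -129*(-3 - 1) = -129*(-4) = 516)
d(r) = 1/(2*r)
(d(n) + H)² = ((½)/13 + 516)² = ((½)*(1/13) + 516)² = (1/26 + 516)² = (13417/26)² = 180015889/676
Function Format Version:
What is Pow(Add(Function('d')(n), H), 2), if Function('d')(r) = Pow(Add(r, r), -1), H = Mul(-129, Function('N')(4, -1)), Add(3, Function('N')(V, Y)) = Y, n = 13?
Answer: Rational(180015889, 676) ≈ 2.6630e+5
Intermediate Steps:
Function('N')(V, Y) = Add(-3, Y)
H = 516 (H = Mul(-129, Add(-3, -1)) = Mul(-129, -4) = 516)
Function('d')(r) = Mul(Rational(1, 2), Pow(r, -1)) (Function('d')(r) = Pow(Mul(2, r), -1) = Mul(Rational(1, 2), Pow(r, -1)))
Pow(Add(Function('d')(n), H), 2) = Pow(Add(Mul(Rational(1, 2), Pow(13, -1)), 516), 2) = Pow(Add(Mul(Rational(1, 2), Rational(1, 13)), 516), 2) = Pow(Add(Rational(1, 26), 516), 2) = Pow(Rational(13417, 26), 2) = Rational(180015889, 676)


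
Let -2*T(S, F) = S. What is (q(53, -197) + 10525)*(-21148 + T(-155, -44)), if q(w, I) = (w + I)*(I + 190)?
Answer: -486012153/2 ≈ -2.4301e+8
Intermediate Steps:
T(S, F) = -S/2
q(w, I) = (190 + I)*(I + w) (q(w, I) = (I + w)*(190 + I) = (190 + I)*(I + w))
(q(53, -197) + 10525)*(-21148 + T(-155, -44)) = (((-197)² + 190*(-197) + 190*53 - 197*53) + 10525)*(-21148 - ½*(-155)) = ((38809 - 37430 + 10070 - 10441) + 10525)*(-21148 + 155/2) = (1008 + 10525)*(-42141/2) = 11533*(-42141/2) = -486012153/2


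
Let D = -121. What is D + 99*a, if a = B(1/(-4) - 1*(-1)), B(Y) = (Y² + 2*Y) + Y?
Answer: 2519/16 ≈ 157.44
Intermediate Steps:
B(Y) = Y² + 3*Y
a = 45/16 (a = (1/(-4) - 1*(-1))*(3 + (1/(-4) - 1*(-1))) = (-¼ + 1)*(3 + (-¼ + 1)) = 3*(3 + ¾)/4 = (¾)*(15/4) = 45/16 ≈ 2.8125)
D + 99*a = -121 + 99*(45/16) = -121 + 4455/16 = 2519/16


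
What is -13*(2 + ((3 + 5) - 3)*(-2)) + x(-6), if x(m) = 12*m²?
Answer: 536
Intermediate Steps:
-13*(2 + ((3 + 5) - 3)*(-2)) + x(-6) = -13*(2 + ((3 + 5) - 3)*(-2)) + 12*(-6)² = -13*(2 + (8 - 3)*(-2)) + 12*36 = -13*(2 + 5*(-2)) + 432 = -13*(2 - 10) + 432 = -13*(-8) + 432 = 104 + 432 = 536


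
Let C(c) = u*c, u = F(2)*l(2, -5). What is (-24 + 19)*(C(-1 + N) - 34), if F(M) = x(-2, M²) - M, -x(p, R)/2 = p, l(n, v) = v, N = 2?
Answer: 220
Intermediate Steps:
x(p, R) = -2*p
F(M) = 4 - M (F(M) = -2*(-2) - M = 4 - M)
u = -10 (u = (4 - 1*2)*(-5) = (4 - 2)*(-5) = 2*(-5) = -10)
C(c) = -10*c
(-24 + 19)*(C(-1 + N) - 34) = (-24 + 19)*(-10*(-1 + 2) - 34) = -5*(-10*1 - 34) = -5*(-10 - 34) = -5*(-44) = 220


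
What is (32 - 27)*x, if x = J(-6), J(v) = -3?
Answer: -15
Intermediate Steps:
x = -3
(32 - 27)*x = (32 - 27)*(-3) = 5*(-3) = -15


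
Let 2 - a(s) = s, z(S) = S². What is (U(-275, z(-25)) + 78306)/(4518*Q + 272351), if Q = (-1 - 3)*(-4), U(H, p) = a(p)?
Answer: 77683/344639 ≈ 0.22540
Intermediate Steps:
a(s) = 2 - s
U(H, p) = 2 - p
Q = 16 (Q = -4*(-4) = 16)
(U(-275, z(-25)) + 78306)/(4518*Q + 272351) = ((2 - 1*(-25)²) + 78306)/(4518*16 + 272351) = ((2 - 1*625) + 78306)/(72288 + 272351) = ((2 - 625) + 78306)/344639 = (-623 + 78306)*(1/344639) = 77683*(1/344639) = 77683/344639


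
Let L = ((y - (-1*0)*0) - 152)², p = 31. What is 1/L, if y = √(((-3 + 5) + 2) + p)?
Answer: (152 - √35)⁻² ≈ 4.6859e-5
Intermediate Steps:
y = √35 (y = √(((-3 + 5) + 2) + 31) = √((2 + 2) + 31) = √(4 + 31) = √35 ≈ 5.9161)
L = (-152 + √35)² (L = ((√35 - (-1*0)*0) - 152)² = ((√35 - 0*0) - 152)² = ((√35 - 1*0) - 152)² = ((√35 + 0) - 152)² = (√35 - 152)² = (-152 + √35)² ≈ 21341.)
1/L = 1/((152 - √35)²) = (152 - √35)⁻²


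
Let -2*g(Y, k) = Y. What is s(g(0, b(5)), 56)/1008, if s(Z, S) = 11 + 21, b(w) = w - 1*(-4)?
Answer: 2/63 ≈ 0.031746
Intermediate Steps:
b(w) = 4 + w (b(w) = w + 4 = 4 + w)
g(Y, k) = -Y/2
s(Z, S) = 32
s(g(0, b(5)), 56)/1008 = 32/1008 = 32*(1/1008) = 2/63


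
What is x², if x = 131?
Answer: 17161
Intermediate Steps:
x² = 131² = 17161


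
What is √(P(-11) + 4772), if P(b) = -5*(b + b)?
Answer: √4882 ≈ 69.871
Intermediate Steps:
P(b) = -10*b
√(P(-11) + 4772) = √(-10*(-11) + 4772) = √(110 + 4772) = √4882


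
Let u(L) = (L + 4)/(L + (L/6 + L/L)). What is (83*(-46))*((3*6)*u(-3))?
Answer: 137448/5 ≈ 27490.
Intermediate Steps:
u(L) = (4 + L)/(1 + 7*L/6) (u(L) = (4 + L)/(L + (L*(⅙) + 1)) = (4 + L)/(L + (L/6 + 1)) = (4 + L)/(L + (1 + L/6)) = (4 + L)/(1 + 7*L/6))
(83*(-46))*((3*6)*u(-3)) = (83*(-46))*((3*6)*(6*(4 - 3)/(6 + 7*(-3)))) = -68724*6*1/(6 - 21) = -68724*6*1/(-15) = -68724*6*(-1/15)*1 = -68724*(-2)/5 = -3818*(-36/5) = 137448/5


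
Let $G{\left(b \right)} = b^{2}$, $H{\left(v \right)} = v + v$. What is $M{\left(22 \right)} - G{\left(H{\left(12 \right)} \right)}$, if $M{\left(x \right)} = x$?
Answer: $-554$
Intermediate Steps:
$H{\left(v \right)} = 2 v$
$M{\left(22 \right)} - G{\left(H{\left(12 \right)} \right)} = 22 - \left(2 \cdot 12\right)^{2} = 22 - 24^{2} = 22 - 576 = -554$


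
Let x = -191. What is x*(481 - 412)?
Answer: -13179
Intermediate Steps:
x*(481 - 412) = -191*(481 - 412) = -191*69 = -13179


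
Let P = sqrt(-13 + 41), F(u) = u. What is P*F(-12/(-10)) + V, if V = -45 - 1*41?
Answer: -86 + 12*sqrt(7)/5 ≈ -79.650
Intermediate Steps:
P = 2*sqrt(7) (P = sqrt(28) = 2*sqrt(7) ≈ 5.2915)
V = -86 (V = -45 - 41 = -86)
P*F(-12/(-10)) + V = (2*sqrt(7))*(-12/(-10)) - 86 = (2*sqrt(7))*(-12*(-1/10)) - 86 = (2*sqrt(7))*(6/5) - 86 = 12*sqrt(7)/5 - 86 = -86 + 12*sqrt(7)/5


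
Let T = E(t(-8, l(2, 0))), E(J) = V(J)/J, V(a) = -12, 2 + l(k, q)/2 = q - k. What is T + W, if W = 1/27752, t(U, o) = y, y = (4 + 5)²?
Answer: -110981/749304 ≈ -0.14811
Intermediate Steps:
l(k, q) = -4 - 2*k + 2*q (l(k, q) = -4 + 2*(q - k) = -4 + (-2*k + 2*q) = -4 - 2*k + 2*q)
y = 81 (y = 9² = 81)
t(U, o) = 81
E(J) = -12/J
T = -4/27 (T = -12/81 = -12*1/81 = -4/27 ≈ -0.14815)
W = 1/27752 ≈ 3.6033e-5
T + W = -4/27 + 1/27752 = -110981/749304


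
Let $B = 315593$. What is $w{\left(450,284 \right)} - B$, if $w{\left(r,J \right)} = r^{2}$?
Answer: $-113093$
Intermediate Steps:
$w{\left(450,284 \right)} - B = 450^{2} - 315593 = 202500 - 315593 = -113093$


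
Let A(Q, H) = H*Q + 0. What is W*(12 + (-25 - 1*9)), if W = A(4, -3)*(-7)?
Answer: -1848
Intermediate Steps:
A(Q, H) = H*Q
W = 84 (W = -3*4*(-7) = -12*(-7) = 84)
W*(12 + (-25 - 1*9)) = 84*(12 + (-25 - 1*9)) = 84*(12 + (-25 - 9)) = 84*(12 - 34) = 84*(-22) = -1848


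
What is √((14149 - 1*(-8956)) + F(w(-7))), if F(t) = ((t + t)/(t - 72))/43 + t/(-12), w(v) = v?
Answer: √9598660017897/20382 ≈ 152.01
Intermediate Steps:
F(t) = -t/12 + 2*t/(43*(-72 + t)) (F(t) = ((2*t)/(-72 + t))*(1/43) + t*(-1/12) = (2*t/(-72 + t))*(1/43) - t/12 = 2*t/(43*(-72 + t)) - t/12 = -t/12 + 2*t/(43*(-72 + t)))
√((14149 - 1*(-8956)) + F(w(-7))) = √((14149 - 1*(-8956)) + (1/516)*(-7)*(3120 - 43*(-7))/(-72 - 7)) = √((14149 + 8956) + (1/516)*(-7)*(3120 + 301)/(-79)) = √(23105 + (1/516)*(-7)*(-1/79)*3421) = √(23105 + 23947/40764) = √(941876167/40764) = √9598660017897/20382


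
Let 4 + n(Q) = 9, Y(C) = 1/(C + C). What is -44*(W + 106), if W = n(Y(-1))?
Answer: -4884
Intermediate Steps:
Y(C) = 1/(2*C)
n(Q) = 5 (n(Q) = -4 + 9 = 5)
W = 5
-44*(W + 106) = -44*(5 + 106) = -44*111 = -4884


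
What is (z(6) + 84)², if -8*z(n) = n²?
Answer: 25281/4 ≈ 6320.3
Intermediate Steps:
z(n) = -n²/8
(z(6) + 84)² = (-⅛*6² + 84)² = (-⅛*36 + 84)² = (-9/2 + 84)² = (159/2)² = 25281/4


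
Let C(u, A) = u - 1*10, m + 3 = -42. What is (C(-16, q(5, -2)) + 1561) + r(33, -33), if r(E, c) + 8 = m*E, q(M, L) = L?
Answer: 42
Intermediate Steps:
m = -45 (m = -3 - 42 = -45)
C(u, A) = -10 + u (C(u, A) = u - 10 = -10 + u)
r(E, c) = -8 - 45*E
(C(-16, q(5, -2)) + 1561) + r(33, -33) = ((-10 - 16) + 1561) + (-8 - 45*33) = (-26 + 1561) + (-8 - 1485) = 1535 - 1493 = 42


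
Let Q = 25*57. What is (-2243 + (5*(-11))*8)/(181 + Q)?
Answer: -2683/1606 ≈ -1.6706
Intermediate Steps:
Q = 1425
(-2243 + (5*(-11))*8)/(181 + Q) = (-2243 + (5*(-11))*8)/(181 + 1425) = (-2243 - 55*8)/1606 = (-2243 - 440)*(1/1606) = -2683*1/1606 = -2683/1606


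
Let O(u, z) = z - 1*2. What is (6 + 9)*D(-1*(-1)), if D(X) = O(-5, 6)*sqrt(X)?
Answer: 60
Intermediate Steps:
O(u, z) = -2 + z (O(u, z) = z - 2 = -2 + z)
D(X) = 4*sqrt(X) (D(X) = (-2 + 6)*sqrt(X) = 4*sqrt(X))
(6 + 9)*D(-1*(-1)) = (6 + 9)*(4*sqrt(-1*(-1))) = 15*(4*sqrt(1)) = 15*(4*1) = 15*4 = 60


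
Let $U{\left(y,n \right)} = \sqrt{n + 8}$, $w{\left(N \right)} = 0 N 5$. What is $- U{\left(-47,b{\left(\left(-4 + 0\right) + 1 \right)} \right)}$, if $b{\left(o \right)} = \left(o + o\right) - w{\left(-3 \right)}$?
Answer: $- \sqrt{2} \approx -1.4142$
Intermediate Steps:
$w{\left(N \right)} = 0$ ($w{\left(N \right)} = 0 \cdot 5 = 0$)
$b{\left(o \right)} = 2 o$ ($b{\left(o \right)} = \left(o + o\right) - 0 = 2 o + 0 = 2 o$)
$U{\left(y,n \right)} = \sqrt{8 + n}$
$- U{\left(-47,b{\left(\left(-4 + 0\right) + 1 \right)} \right)} = - \sqrt{8 + 2 \left(\left(-4 + 0\right) + 1\right)} = - \sqrt{8 + 2 \left(-4 + 1\right)} = - \sqrt{8 + 2 \left(-3\right)} = - \sqrt{8 - 6} = - \sqrt{2}$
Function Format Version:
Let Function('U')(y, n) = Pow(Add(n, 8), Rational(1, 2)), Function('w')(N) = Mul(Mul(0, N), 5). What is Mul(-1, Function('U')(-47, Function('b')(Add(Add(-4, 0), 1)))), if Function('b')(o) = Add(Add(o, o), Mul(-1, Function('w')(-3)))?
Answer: Mul(-1, Pow(2, Rational(1, 2))) ≈ -1.4142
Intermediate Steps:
Function('w')(N) = 0 (Function('w')(N) = Mul(0, 5) = 0)
Function('b')(o) = Mul(2, o) (Function('b')(o) = Add(Add(o, o), Mul(-1, 0)) = Add(Mul(2, o), 0) = Mul(2, o))
Function('U')(y, n) = Pow(Add(8, n), Rational(1, 2))
Mul(-1, Function('U')(-47, Function('b')(Add(Add(-4, 0), 1)))) = Mul(-1, Pow(Add(8, Mul(2, Add(Add(-4, 0), 1))), Rational(1, 2))) = Mul(-1, Pow(Add(8, Mul(2, Add(-4, 1))), Rational(1, 2))) = Mul(-1, Pow(Add(8, Mul(2, -3)), Rational(1, 2))) = Mul(-1, Pow(Add(8, -6), Rational(1, 2))) = Mul(-1, Pow(2, Rational(1, 2)))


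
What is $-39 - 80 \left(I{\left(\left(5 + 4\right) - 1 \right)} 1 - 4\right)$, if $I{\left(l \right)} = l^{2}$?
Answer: $-4839$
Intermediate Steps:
$-39 - 80 \left(I{\left(\left(5 + 4\right) - 1 \right)} 1 - 4\right) = -39 - 80 \left(\left(\left(5 + 4\right) - 1\right)^{2} \cdot 1 - 4\right) = -39 - 80 \left(\left(9 - 1\right)^{2} \cdot 1 - 4\right) = -39 - 80 \left(8^{2} \cdot 1 - 4\right) = -39 - 80 \left(64 \cdot 1 - 4\right) = -39 - 80 \left(64 - 4\right) = -39 - 4800 = -4839$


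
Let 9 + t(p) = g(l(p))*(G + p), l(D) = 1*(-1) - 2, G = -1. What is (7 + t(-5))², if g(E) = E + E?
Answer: 1156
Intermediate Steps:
l(D) = -3 (l(D) = -1 - 2 = -3)
g(E) = 2*E
t(p) = -3 - 6*p (t(p) = -9 + (2*(-3))*(-1 + p) = -9 - 6*(-1 + p) = -9 + (6 - 6*p) = -3 - 6*p)
(7 + t(-5))² = (7 + (-3 - 6*(-5)))² = (7 + (-3 + 30))² = (7 + 27)² = 34² = 1156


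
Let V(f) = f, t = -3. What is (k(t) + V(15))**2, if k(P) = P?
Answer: 144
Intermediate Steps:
(k(t) + V(15))**2 = (-3 + 15)**2 = 12**2 = 144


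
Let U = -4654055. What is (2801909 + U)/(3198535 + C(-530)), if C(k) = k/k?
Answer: -926073/1599268 ≈ -0.57906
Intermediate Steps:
C(k) = 1
(2801909 + U)/(3198535 + C(-530)) = (2801909 - 4654055)/(3198535 + 1) = -1852146/3198536 = -1852146*1/3198536 = -926073/1599268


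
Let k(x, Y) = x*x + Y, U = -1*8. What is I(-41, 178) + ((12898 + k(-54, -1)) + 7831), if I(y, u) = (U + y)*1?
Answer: 23595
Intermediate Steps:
U = -8
k(x, Y) = Y + x**2 (k(x, Y) = x**2 + Y = Y + x**2)
I(y, u) = -8 + y (I(y, u) = (-8 + y)*1 = -8 + y)
I(-41, 178) + ((12898 + k(-54, -1)) + 7831) = (-8 - 41) + ((12898 + (-1 + (-54)**2)) + 7831) = -49 + ((12898 + (-1 + 2916)) + 7831) = -49 + ((12898 + 2915) + 7831) = -49 + (15813 + 7831) = -49 + 23644 = 23595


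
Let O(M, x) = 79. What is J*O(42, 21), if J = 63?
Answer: 4977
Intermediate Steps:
J*O(42, 21) = 63*79 = 4977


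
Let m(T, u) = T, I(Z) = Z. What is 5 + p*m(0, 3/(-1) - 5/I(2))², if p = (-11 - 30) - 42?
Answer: 5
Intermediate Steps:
p = -83 (p = -41 - 42 = -83)
5 + p*m(0, 3/(-1) - 5/I(2))² = 5 - 83*0² = 5 - 83*0 = 5 + 0 = 5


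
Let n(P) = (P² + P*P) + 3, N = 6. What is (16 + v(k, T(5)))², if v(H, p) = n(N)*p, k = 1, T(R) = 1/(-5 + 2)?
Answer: 81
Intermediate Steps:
T(R) = -⅓ (T(R) = 1/(-3) = -⅓)
n(P) = 3 + 2*P² (n(P) = (P² + P²) + 3 = 2*P² + 3 = 3 + 2*P²)
v(H, p) = 75*p (v(H, p) = (3 + 2*6²)*p = (3 + 2*36)*p = (3 + 72)*p = 75*p)
(16 + v(k, T(5)))² = (16 + 75*(-⅓))² = (16 - 25)² = (-9)² = 81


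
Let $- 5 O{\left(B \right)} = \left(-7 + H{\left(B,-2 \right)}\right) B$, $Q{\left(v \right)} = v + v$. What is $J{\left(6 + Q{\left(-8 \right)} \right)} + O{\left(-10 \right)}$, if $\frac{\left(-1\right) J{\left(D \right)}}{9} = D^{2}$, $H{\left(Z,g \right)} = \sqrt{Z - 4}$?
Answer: $-914 + 2 i \sqrt{14} \approx -914.0 + 7.4833 i$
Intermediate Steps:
$Q{\left(v \right)} = 2 v$
$H{\left(Z,g \right)} = \sqrt{-4 + Z}$
$J{\left(D \right)} = - 9 D^{2}$
$O{\left(B \right)} = - \frac{B \left(-7 + \sqrt{-4 + B}\right)}{5}$ ($O{\left(B \right)} = - \frac{\left(-7 + \sqrt{-4 + B}\right) B}{5} = - \frac{B \left(-7 + \sqrt{-4 + B}\right)}{5}$)
$J{\left(6 + Q{\left(-8 \right)} \right)} + O{\left(-10 \right)} = - 9 \left(6 + 2 \left(-8\right)\right)^{2} + \frac{1}{5} \left(-10\right) \left(7 - \sqrt{-4 - 10}\right) = - 9 \left(6 - 16\right)^{2} + \frac{1}{5} \left(-10\right) \left(7 - \sqrt{-14}\right) = - 9 \left(-10\right)^{2} + \frac{1}{5} \left(-10\right) \left(7 - i \sqrt{14}\right) = \left(-9\right) 100 + \frac{1}{5} \left(-10\right) \left(7 - i \sqrt{14}\right) = -900 - \left(14 - 2 i \sqrt{14}\right) = -914 + 2 i \sqrt{14}$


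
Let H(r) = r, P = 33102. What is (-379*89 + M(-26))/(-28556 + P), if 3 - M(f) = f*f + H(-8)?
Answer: -17198/2273 ≈ -7.5662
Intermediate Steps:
M(f) = 11 - f² (M(f) = 3 - (f*f - 8) = 3 - (f² - 8) = 3 - (-8 + f²) = 3 + (8 - f²) = 11 - f²)
(-379*89 + M(-26))/(-28556 + P) = (-379*89 + (11 - 1*(-26)²))/(-28556 + 33102) = (-33731 + (11 - 1*676))/4546 = (-33731 + (11 - 676))*(1/4546) = (-33731 - 665)*(1/4546) = -34396*1/4546 = -17198/2273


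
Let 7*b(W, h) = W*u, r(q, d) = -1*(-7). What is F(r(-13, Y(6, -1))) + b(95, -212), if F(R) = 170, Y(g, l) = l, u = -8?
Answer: 430/7 ≈ 61.429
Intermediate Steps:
r(q, d) = 7
b(W, h) = -8*W/7 (b(W, h) = (W*(-8))/7 = (-8*W)/7 = -8*W/7)
F(r(-13, Y(6, -1))) + b(95, -212) = 170 - 8/7*95 = 170 - 760/7 = 430/7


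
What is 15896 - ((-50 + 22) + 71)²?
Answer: 14047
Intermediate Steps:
15896 - ((-50 + 22) + 71)² = 15896 - (-28 + 71)² = 15896 - 1*43² = 15896 - 1*1849 = 15896 - 1849 = 14047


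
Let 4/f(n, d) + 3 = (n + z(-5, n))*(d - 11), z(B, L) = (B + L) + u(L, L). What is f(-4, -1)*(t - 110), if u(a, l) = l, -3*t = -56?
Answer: -1096/603 ≈ -1.8176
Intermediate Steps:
t = 56/3 (t = -⅓*(-56) = 56/3 ≈ 18.667)
z(B, L) = B + 2*L (z(B, L) = (B + L) + L = B + 2*L)
f(n, d) = 4/(-3 + (-11 + d)*(-5 + 3*n)) (f(n, d) = 4/(-3 + (n + (-5 + 2*n))*(d - 11)) = 4/(-3 + (-5 + 3*n)*(-11 + d)) = 4/(-3 + (-11 + d)*(-5 + 3*n)))
f(-4, -1)*(t - 110) = (4/(52 - 33*(-4) - 5*(-1) + 3*(-1)*(-4)))*(56/3 - 110) = (4/(52 + 132 + 5 + 12))*(-274/3) = (4/201)*(-274/3) = -1096/603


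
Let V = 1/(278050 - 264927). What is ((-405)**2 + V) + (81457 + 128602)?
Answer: 4909104333/13123 ≈ 3.7408e+5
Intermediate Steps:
V = 1/13123 ≈ 7.6202e-5
((-405)**2 + V) + (81457 + 128602) = ((-405)**2 + 1/13123) + (81457 + 128602) = (164025 + 1/13123) + 210059 = 2152500076/13123 + 210059 = 4909104333/13123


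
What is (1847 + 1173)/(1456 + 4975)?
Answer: 3020/6431 ≈ 0.46960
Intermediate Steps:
(1847 + 1173)/(1456 + 4975) = 3020/6431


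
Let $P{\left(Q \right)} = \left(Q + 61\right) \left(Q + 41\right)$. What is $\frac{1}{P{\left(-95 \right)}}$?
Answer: $\frac{1}{1836} \approx 0.00054466$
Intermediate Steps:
$P{\left(Q \right)} = \left(41 + Q\right) \left(61 + Q\right)$ ($P{\left(Q \right)} = \left(61 + Q\right) \left(41 + Q\right) = \left(41 + Q\right) \left(61 + Q\right)$)
$\frac{1}{P{\left(-95 \right)}} = \frac{1}{2501 + \left(-95\right)^{2} + 102 \left(-95\right)} = \frac{1}{2501 + 9025 - 9690} = \frac{1}{1836}$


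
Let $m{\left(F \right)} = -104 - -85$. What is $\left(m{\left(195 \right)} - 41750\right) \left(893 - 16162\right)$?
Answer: $637770861$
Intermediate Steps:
$m{\left(F \right)} = -19$ ($m{\left(F \right)} = -104 + 85 = -19$)
$\left(m{\left(195 \right)} - 41750\right) \left(893 - 16162\right) = \left(-19 - 41750\right) \left(893 - 16162\right) = \left(-41769\right) \left(-15269\right) = 637770861$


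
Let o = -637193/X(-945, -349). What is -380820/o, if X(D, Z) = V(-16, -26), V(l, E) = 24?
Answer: 9139680/637193 ≈ 14.344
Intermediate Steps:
X(D, Z) = 24
o = -637193/24 ≈ -26550.
-380820/o = -380820/(-637193/24) = -380820*(-24/637193) = 9139680/637193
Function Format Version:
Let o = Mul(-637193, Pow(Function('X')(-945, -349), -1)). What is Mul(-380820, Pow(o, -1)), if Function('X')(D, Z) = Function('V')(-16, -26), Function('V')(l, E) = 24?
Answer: Rational(9139680, 637193) ≈ 14.344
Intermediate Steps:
Function('X')(D, Z) = 24
o = Rational(-637193, 24) (o = Mul(-637193, Pow(24, -1)) = Mul(-637193, Rational(1, 24)) = Rational(-637193, 24) ≈ -26550.)
Mul(-380820, Pow(o, -1)) = Mul(-380820, Pow(Rational(-637193, 24), -1)) = Mul(-380820, Rational(-24, 637193)) = Rational(9139680, 637193)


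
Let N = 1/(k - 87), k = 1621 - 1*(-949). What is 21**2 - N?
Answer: 1095002/2483 ≈ 441.00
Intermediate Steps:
k = 2570 (k = 1621 + 949 = 2570)
N = 1/2483 (N = 1/(2570 - 87) = 1/2483 ≈ 0.00040274)
21**2 - N = 21**2 - 1*1/2483 = 441 - 1/2483 = 1095002/2483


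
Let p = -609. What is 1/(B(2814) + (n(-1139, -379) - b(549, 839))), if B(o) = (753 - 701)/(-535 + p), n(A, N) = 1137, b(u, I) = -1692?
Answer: 22/62237 ≈ 0.00035349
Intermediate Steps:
B(o) = -1/22 (B(o) = (753 - 701)/(-535 - 609) = 52/(-1144) = 52*(-1/1144) = -1/22)
1/(B(2814) + (n(-1139, -379) - b(549, 839))) = 1/(-1/22 + (1137 - 1*(-1692))) = 1/(-1/22 + (1137 + 1692)) = 1/(-1/22 + 2829) = 1/(62237/22) = 22/62237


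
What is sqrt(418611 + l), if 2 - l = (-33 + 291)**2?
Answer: sqrt(352049) ≈ 593.34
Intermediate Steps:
l = -66562 (l = 2 - (-33 + 291)**2 = 2 - 1*258**2 = 2 - 1*66564 = 2 - 66564 = -66562)
sqrt(418611 + l) = sqrt(418611 - 66562) = sqrt(352049)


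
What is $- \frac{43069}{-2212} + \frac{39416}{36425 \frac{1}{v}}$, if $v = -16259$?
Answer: $- \frac{1416024025403}{80572100} \approx -17575.0$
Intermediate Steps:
$- \frac{43069}{-2212} + \frac{39416}{36425 \frac{1}{v}} = - \frac{43069}{-2212} + \frac{39416}{36425 \frac{1}{-16259}} = \left(-43069\right) \left(- \frac{1}{2212}\right) + \frac{39416}{36425 \left(- \frac{1}{16259}\right)} = \frac{43069}{2212} + \frac{39416}{- \frac{36425}{16259}} = \frac{43069}{2212} + 39416 \left(- \frac{16259}{36425}\right) = \frac{43069}{2212} - \frac{640864744}{36425} = - \frac{1416024025403}{80572100}$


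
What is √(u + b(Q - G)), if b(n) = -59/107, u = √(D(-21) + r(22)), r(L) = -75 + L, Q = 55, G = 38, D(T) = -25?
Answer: √(-6313 + 11449*I*√78)/107 ≈ 2.0369 + 2.168*I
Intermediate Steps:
u = I*√78 (u = √(-25 + (-75 + 22)) = √(-25 - 53) = √(-78) = I*√78 ≈ 8.8318*I)
b(n) = -59/107 (b(n) = -59*1/107 = -59/107)
√(u + b(Q - G)) = √(I*√78 - 59/107) = √(-59/107 + I*√78)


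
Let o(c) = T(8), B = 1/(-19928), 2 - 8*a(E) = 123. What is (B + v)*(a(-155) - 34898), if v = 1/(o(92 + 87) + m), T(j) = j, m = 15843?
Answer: -1138726485/2527029824 ≈ -0.45062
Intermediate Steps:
a(E) = -121/8 (a(E) = 1/4 - 1/8*123 = 1/4 - 123/8 = -121/8)
B = -1/19928 ≈ -5.0181e-5
o(c) = 8
v = 1/15851 (v = 1/(8 + 15843) = 1/15851 ≈ 6.3088e-5)
(B + v)*(a(-155) - 34898) = (-1/19928 + 1/15851)*(-121/8 - 34898) = (4077/315878728)*(-279305/8) = -1138726485/2527029824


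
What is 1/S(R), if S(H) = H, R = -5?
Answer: -1/5 ≈ -0.20000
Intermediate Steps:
1/S(R) = 1/(-5) = -1/5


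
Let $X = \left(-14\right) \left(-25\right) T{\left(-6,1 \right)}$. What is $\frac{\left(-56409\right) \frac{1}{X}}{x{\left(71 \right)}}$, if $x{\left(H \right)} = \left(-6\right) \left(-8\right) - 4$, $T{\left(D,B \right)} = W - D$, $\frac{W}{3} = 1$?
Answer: $- \frac{18803}{46200} \approx -0.40699$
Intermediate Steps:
$W = 3$ ($W = 3 \cdot 1 = 3$)
$T{\left(D,B \right)} = 3 - D$
$x{\left(H \right)} = 44$ ($x{\left(H \right)} = 48 - 4 = 44$)
$X = 3150$ ($X = \left(-14\right) \left(-25\right) \left(3 - -6\right) = 350 \left(3 + 6\right) = 350 \cdot 9 = 3150$)
$\frac{\left(-56409\right) \frac{1}{X}}{x{\left(71 \right)}} = \frac{\left(-56409\right) \frac{1}{3150}}{44} = \left(-56409\right) \frac{1}{3150} \cdot \frac{1}{44} = \left(- \frac{18803}{1050}\right) \frac{1}{44} = - \frac{18803}{46200}$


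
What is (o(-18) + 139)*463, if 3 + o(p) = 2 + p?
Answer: 55560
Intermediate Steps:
o(p) = -1 + p (o(p) = -3 + (2 + p) = -1 + p)
(o(-18) + 139)*463 = ((-1 - 18) + 139)*463 = (-19 + 139)*463 = 120*463 = 55560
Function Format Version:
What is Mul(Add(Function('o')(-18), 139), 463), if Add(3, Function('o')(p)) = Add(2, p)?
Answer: 55560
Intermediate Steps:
Function('o')(p) = Add(-1, p) (Function('o')(p) = Add(-3, Add(2, p)) = Add(-1, p))
Mul(Add(Function('o')(-18), 139), 463) = Mul(Add(Add(-1, -18), 139), 463) = Mul(Add(-19, 139), 463) = Mul(120, 463) = 55560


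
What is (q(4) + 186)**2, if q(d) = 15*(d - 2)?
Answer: 46656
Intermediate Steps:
q(d) = -30 + 15*d (q(d) = 15*(-2 + d) = -30 + 15*d)
(q(4) + 186)**2 = ((-30 + 15*4) + 186)**2 = ((-30 + 60) + 186)**2 = (30 + 186)**2 = 216**2 = 46656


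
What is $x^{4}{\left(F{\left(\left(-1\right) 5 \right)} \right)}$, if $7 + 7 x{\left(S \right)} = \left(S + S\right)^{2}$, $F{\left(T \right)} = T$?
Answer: $\frac{74805201}{2401} \approx 31156.0$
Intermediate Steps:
$x{\left(S \right)} = -1 + \frac{4 S^{2}}{7}$ ($x{\left(S \right)} = -1 + \frac{\left(S + S\right)^{2}}{7} = -1 + \frac{\left(2 S\right)^{2}}{7} = -1 + \frac{4 S^{2}}{7}$)
$x^{4}{\left(F{\left(\left(-1\right) 5 \right)} \right)} = \left(-1 + \frac{4 \left(\left(-1\right) 5\right)^{2}}{7}\right)^{4} = \left(-1 + \frac{4 \left(-5\right)^{2}}{7}\right)^{4} = \left(-1 + \frac{4}{7} \cdot 25\right)^{4} = \left(-1 + \frac{100}{7}\right)^{4} = \left(\frac{93}{7}\right)^{4} = \frac{74805201}{2401}$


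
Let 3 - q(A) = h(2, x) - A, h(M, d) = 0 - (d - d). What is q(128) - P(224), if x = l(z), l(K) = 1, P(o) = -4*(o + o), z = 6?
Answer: 1923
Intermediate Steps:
P(o) = -8*o
x = 1
h(M, d) = 0 (h(M, d) = 0 - 1*0 = 0 + 0 = 0)
q(A) = 3 + A (q(A) = 3 - (0 - A) = 3 - (-1)*A = 3 + A)
q(128) - P(224) = (3 + 128) - (-8)*224 = 131 - 1*(-1792) = 131 + 1792 = 1923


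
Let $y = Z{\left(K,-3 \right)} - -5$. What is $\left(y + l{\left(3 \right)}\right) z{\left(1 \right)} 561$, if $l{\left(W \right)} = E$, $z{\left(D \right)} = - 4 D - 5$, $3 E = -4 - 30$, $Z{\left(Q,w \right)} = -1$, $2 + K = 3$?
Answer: $37026$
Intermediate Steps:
$K = 1$ ($K = -2 + 3 = 1$)
$E = - \frac{34}{3}$ ($E = \frac{-4 - 30}{3} = \frac{1}{3} \left(-34\right) = - \frac{34}{3} \approx -11.333$)
$z{\left(D \right)} = -5 - 4 D$
$l{\left(W \right)} = - \frac{34}{3}$
$y = 4$ ($y = -1 - -5 = -1 + 5 = 4$)
$\left(y + l{\left(3 \right)}\right) z{\left(1 \right)} 561 = \left(4 - \frac{34}{3}\right) \left(-5 - 4\right) 561 = - \frac{22 \left(-5 - 4\right)}{3} \cdot 561 = \left(- \frac{22}{3}\right) \left(-9\right) 561 = 66 \cdot 561 = 37026$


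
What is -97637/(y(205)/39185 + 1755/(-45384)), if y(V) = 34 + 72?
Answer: 57878303623160/21319657 ≈ 2.7148e+6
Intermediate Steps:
y(V) = 106
-97637/(y(205)/39185 + 1755/(-45384)) = -97637/(106/39185 + 1755/(-45384)) = -97637/(106*(1/39185) + 1755*(-1/45384)) = -97637/(106/39185 - 585/15128) = -97637/(-21319657/592790680) = -97637*(-592790680/21319657) = 57878303623160/21319657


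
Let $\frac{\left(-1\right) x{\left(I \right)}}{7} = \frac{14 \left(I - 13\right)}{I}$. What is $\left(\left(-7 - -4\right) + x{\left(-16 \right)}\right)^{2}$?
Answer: $\frac{2088025}{64} \approx 32625.0$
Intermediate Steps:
$x{\left(I \right)} = - \frac{7 \left(-182 + 14 I\right)}{I}$ ($x{\left(I \right)} = - 7 \frac{14 \left(I - 13\right)}{I} = - 7 \frac{14 \left(-13 + I\right)}{I} = - 7 \frac{-182 + 14 I}{I} = - \frac{7 \left(-182 + 14 I\right)}{I}$)
$\left(\left(-7 - -4\right) + x{\left(-16 \right)}\right)^{2} = \left(\left(-7 - -4\right) - \left(98 - \frac{1274}{-16}\right)\right)^{2} = \left(\left(-7 + 4\right) + \left(-98 + 1274 \left(- \frac{1}{16}\right)\right)\right)^{2} = \left(-3 - \frac{1421}{8}\right)^{2} = \left(- \frac{1445}{8}\right)^{2} = \frac{2088025}{64}$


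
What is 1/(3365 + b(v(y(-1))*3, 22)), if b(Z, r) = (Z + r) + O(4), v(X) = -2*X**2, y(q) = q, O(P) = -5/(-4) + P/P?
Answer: 4/13533 ≈ 0.00029557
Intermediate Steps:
O(P) = 9/4 (O(P) = -5*(-1/4) + 1 = 5/4 + 1 = 9/4)
b(Z, r) = 9/4 + Z + r (b(Z, r) = (Z + r) + 9/4 = 9/4 + Z + r)
1/(3365 + b(v(y(-1))*3, 22)) = 1/(3365 + (9/4 - 2*(-1)**2*3 + 22)) = 1/(3365 + (9/4 - 2*1*3 + 22)) = 1/(3365 + (9/4 - 2*3 + 22)) = 1/(3365 + (9/4 - 6 + 22)) = 1/(3365 + 73/4) = 1/(13533/4) = 4/13533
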